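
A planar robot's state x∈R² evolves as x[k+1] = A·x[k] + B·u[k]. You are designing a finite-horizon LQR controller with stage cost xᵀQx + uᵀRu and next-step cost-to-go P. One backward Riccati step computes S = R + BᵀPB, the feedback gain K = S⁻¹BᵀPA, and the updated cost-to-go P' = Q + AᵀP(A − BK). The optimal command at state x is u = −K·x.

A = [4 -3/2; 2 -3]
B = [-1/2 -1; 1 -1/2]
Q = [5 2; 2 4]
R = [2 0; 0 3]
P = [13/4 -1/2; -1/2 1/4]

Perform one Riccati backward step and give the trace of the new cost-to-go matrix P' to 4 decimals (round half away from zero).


30.1411

BᵀP = [-2.1250 0.5000; -3.0000 0.3750]
S = R + BᵀPB = [2 0; 0 3] + [1.5625 1.8750; 1.8750 2.8125] = [3.5625 1.8750; 1.8750 5.8125]
BᵀPA = [-7.5000 1.6875; -11.2500 3.3750]
K = S⁻¹·BᵀPA = [-1.3088 0.2025; -1.5133 0.5153]
A−BK = [1.8323 -0.8834; 2.5521 -2.9448]
AᵀP(A−BK) = [18.1595 -6.1840; -6.1840 2.9816]
P' = Q + AᵀP(A−BK) = [23.1595 -4.1840; -4.1840 6.9816]
tr(P') = 30.1411


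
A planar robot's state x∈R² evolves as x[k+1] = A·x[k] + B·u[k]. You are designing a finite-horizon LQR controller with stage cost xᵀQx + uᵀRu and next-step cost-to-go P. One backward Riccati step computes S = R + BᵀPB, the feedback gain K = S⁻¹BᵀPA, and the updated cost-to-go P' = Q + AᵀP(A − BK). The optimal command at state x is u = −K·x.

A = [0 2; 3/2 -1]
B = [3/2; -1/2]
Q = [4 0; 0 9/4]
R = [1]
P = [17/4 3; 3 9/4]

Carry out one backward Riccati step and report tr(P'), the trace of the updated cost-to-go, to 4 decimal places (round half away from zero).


BᵀP = [4.8750 3.3750]
S = R + BᵀPB = [1] + [5.6250] = [6.6250]
BᵀPA = [5.0625 6.3750]
K = S⁻¹·BᵀPA = [0.7642 0.9623]
A−BK = [-1.1462 0.5566; 1.8821 -0.5189]
AᵀP(A−BK) = [1.1940 0.7535; 0.7535 1.1156]
P' = Q + AᵀP(A−BK) = [5.1940 0.7535; 0.7535 3.3656]
tr(P') = 8.5596

8.5596


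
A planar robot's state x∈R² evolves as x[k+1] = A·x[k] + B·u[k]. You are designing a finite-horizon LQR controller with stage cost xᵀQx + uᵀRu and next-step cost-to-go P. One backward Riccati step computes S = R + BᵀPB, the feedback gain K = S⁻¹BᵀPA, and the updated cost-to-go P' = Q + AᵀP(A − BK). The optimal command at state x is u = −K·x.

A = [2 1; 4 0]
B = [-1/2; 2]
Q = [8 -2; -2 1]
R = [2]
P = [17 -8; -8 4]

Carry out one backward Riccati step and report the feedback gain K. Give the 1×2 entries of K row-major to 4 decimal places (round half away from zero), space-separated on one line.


BᵀP = [-24.5000 12.0000]
S = R + BᵀPB = [2] + [36.2500] = [38.2500]
BᵀPA = [-1.0000 -24.5000]
K = S⁻¹·BᵀPA = [-0.0261 -0.6405]
A−BK = [1.9869 0.6797; 4.0523 1.2810]
AᵀP(A−BK) = [3.9739 1.3595; 1.3595 1.3072]
P' = Q + AᵀP(A−BK) = [11.9739 -0.6405; -0.6405 2.3072]
tr(P') = 14.2810

-0.0261 -0.6405


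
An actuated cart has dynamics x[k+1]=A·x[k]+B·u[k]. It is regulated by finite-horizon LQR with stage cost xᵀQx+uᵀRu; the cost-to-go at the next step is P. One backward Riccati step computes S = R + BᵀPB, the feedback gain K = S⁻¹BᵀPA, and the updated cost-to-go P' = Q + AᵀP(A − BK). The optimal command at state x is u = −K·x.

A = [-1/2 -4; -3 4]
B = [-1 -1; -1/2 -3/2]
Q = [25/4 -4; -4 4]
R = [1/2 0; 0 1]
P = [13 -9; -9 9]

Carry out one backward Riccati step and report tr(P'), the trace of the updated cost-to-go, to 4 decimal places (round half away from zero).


93.2582

BᵀP = [-8.5000 4.5000; 0.5000 -4.5000]
S = R + BᵀPB = [1/2 0; 0 1] + [6.2500 1.7500; 1.7500 6.2500] = [6.7500 1.7500; 1.7500 7.2500]
BᵀPA = [-9.2500 52.0000; 13.2500 -20.0000]
K = S⁻¹·BᵀPA = [-1.9673 8.9809; 2.3025 -4.9264]
A−BK = [-0.1649 0.0545; -0.5300 1.1008]
AᵀP(A−BK) = [8.5450 -23.6512; -23.6512 74.4632]
P' = Q + AᵀP(A−BK) = [14.7950 -27.6512; -27.6512 78.4632]
tr(P') = 93.2582


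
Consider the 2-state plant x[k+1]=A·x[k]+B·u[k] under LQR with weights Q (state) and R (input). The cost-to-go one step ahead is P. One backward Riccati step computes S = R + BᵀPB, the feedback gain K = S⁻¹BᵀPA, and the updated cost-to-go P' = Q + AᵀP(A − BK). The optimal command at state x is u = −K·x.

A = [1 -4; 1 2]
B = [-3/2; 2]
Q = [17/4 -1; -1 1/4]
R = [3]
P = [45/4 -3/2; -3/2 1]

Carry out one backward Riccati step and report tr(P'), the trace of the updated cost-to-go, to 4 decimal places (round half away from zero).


BᵀP = [-19.8750 4.2500]
S = R + BᵀPB = [3] + [38.3125] = [41.3125]
BᵀPA = [-15.6250 88.0000]
K = S⁻¹·BᵀPA = [-0.3782 2.1301]
A−BK = [0.4327 -0.8048; 1.7564 -2.2602]
AᵀP(A−BK) = [3.3404 -6.7171; -6.7171 20.5507]
P' = Q + AᵀP(A−BK) = [7.5904 -7.7171; -7.7171 20.8007]
tr(P') = 28.3911

28.3911


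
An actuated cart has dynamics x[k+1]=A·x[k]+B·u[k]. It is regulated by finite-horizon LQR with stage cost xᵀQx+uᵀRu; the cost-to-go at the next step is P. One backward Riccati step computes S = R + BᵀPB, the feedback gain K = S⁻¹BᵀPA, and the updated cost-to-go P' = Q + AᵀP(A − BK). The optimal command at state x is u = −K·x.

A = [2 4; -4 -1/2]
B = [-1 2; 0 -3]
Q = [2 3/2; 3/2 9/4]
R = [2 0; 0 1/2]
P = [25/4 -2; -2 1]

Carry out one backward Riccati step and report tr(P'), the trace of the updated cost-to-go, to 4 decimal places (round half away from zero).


BᵀP = [-6.2500 2.0000; 18.5000 -7.0000]
S = R + BᵀPB = [2 0; 0 1/2] + [6.2500 -18.5000; -18.5000 58.0000] = [8.2500 -18.5000; -18.5000 58.5000]
BᵀPA = [-20.5000 -26.0000; 65.0000 77.5000]
K = S⁻¹·BᵀPA = [0.0232 -0.6215; 1.1184 1.1282]
A−BK = [-0.2137 1.1220; -0.6447 2.8847]
AᵀP(A−BK) = [0.7765 -0.0766; -0.0766 4.6520]
P' = Q + AᵀP(A−BK) = [2.7765 1.4234; 1.4234 6.9020]
tr(P') = 9.6785

9.6785


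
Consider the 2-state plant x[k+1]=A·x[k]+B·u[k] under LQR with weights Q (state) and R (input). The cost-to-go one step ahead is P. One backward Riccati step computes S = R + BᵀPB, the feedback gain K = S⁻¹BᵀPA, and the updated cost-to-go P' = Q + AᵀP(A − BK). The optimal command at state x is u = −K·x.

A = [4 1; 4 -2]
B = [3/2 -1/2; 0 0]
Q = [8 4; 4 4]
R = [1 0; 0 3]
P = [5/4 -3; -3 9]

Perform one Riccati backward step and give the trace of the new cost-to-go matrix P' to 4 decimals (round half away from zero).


68.7447

BᵀP = [1.8750 -4.5000; -0.6250 1.5000]
S = R + BᵀPB = [1 0; 0 3] + [2.8125 -0.9375; -0.9375 0.3125] = [3.8125 -0.9375; -0.9375 3.3125]
BᵀPA = [-10.5000 10.8750; 3.5000 -3.6250]
K = S⁻¹·BᵀPA = [-2.6809 2.7766; 0.2979 -0.3085]
A−BK = [8.1702 -3.3191; 4.0000 -2.0000]
AᵀP(A−BK) = [38.8085 -24.7660; -24.7660 17.9362]
P' = Q + AᵀP(A−BK) = [46.8085 -20.7660; -20.7660 21.9362]
tr(P') = 68.7447


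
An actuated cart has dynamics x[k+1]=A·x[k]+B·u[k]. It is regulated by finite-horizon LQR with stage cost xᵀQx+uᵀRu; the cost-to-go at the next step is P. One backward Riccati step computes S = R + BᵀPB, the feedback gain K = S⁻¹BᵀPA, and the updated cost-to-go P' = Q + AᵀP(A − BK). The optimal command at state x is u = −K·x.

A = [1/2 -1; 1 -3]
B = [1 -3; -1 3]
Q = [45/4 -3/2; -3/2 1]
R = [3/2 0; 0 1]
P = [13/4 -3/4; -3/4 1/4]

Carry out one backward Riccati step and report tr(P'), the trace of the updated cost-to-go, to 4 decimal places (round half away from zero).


13.1706

BᵀP = [4.0000 -1.0000; -12.0000 3.0000]
S = R + BᵀPB = [3/2 0; 0 1] + [5.0000 -15.0000; -15.0000 45.0000] = [6.5000 -15.0000; -15.0000 46.0000]
BᵀPA = [1.0000 -1.0000; -3.0000 3.0000]
K = S⁻¹·BᵀPA = [0.0135 -0.0135; -0.0608 0.0608]
A−BK = [0.3041 -0.8041; 1.1959 -3.1959]
AᵀP(A−BK) = [0.1166 -0.3041; -0.3041 0.8041]
P' = Q + AᵀP(A−BK) = [11.3666 -1.8041; -1.8041 1.8041]
tr(P') = 13.1706


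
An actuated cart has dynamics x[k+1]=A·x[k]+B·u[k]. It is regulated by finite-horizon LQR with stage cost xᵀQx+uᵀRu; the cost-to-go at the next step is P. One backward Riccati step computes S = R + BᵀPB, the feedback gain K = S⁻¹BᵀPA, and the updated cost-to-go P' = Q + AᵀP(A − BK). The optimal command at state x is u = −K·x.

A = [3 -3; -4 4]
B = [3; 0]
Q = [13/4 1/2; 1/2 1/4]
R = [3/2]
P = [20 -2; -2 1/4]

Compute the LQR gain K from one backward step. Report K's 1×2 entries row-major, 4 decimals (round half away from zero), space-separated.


BᵀP = [60.0000 -6.0000]
S = R + BᵀPB = [3/2] + [180.0000] = [181.5000]
BᵀPA = [204.0000 -204.0000]
K = S⁻¹·BᵀPA = [1.1240 -1.1240]
A−BK = [-0.3719 0.3719; -4.0000 4.0000]
AᵀP(A−BK) = [2.7107 -2.7107; -2.7107 2.7107]
P' = Q + AᵀP(A−BK) = [5.9607 -2.2107; -2.2107 2.9607]
tr(P') = 8.9215

1.1240 -1.1240


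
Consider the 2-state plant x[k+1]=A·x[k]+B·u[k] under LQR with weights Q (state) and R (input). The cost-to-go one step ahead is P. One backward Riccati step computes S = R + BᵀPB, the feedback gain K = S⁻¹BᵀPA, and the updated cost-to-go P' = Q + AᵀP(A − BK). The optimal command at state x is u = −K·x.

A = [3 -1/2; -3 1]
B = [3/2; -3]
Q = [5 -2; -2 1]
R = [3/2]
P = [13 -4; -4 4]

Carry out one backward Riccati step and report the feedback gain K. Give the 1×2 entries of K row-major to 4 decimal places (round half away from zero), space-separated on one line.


1.4453 -0.3285

BᵀP = [31.5000 -18.0000]
S = R + BᵀPB = [3/2] + [101.2500] = [102.7500]
BᵀPA = [148.5000 -33.7500]
K = S⁻¹·BᵀPA = [1.4453 -0.3285]
A−BK = [0.8321 -0.0073; 1.3358 0.0146]
AᵀP(A−BK) = [10.3796 -0.7226; -0.7226 0.1642]
P' = Q + AᵀP(A−BK) = [15.3796 -2.7226; -2.7226 1.1642]
tr(P') = 16.5438


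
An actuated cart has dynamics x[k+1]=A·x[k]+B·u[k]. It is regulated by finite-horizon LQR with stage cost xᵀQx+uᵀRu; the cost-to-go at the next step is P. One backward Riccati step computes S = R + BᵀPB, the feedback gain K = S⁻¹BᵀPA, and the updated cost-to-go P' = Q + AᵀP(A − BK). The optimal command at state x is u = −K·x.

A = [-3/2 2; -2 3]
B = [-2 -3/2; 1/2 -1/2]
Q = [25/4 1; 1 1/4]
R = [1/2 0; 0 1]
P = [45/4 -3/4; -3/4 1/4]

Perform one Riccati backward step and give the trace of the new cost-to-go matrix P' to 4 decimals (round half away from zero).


BᵀP = [-22.8750 1.6250; -16.5000 1.0000]
S = R + BᵀPB = [1/2 0; 0 1] + [46.5625 33.5000; 33.5000 24.2500] = [47.0625 33.5000; 33.5000 25.2500]
BᵀPA = [31.0625 -40.8750; 22.7500 -30.0000]
K = S⁻¹·BᵀPA = [0.3360 -0.4100; 0.4552 -0.6441]
A−BK = [-0.1452 0.2138; -1.9404 2.8830]
AᵀP(A−BK) = [1.0195 -1.4847; -1.4847 2.1665]
P' = Q + AᵀP(A−BK) = [7.2695 -0.4847; -0.4847 2.4165]
tr(P') = 9.6860

9.6860


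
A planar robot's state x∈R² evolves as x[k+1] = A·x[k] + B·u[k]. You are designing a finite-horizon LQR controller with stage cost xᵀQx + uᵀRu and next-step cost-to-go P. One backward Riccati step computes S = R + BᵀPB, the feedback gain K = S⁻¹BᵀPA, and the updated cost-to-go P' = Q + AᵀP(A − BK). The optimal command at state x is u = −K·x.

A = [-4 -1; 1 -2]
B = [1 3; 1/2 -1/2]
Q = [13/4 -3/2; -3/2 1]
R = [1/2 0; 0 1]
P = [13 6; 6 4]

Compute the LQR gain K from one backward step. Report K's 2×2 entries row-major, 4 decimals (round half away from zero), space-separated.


-0.1784 -1.7844 -1.1896 0.1041

BᵀP = [16.0000 8.0000; 36.0000 16.0000]
S = R + BᵀPB = [1/2 0; 0 1] + [20.0000 44.0000; 44.0000 100.0000] = [20.5000 44.0000; 44.0000 101.0000]
BᵀPA = [-56.0000 -32.0000; -128.0000 -68.0000]
K = S⁻¹·BᵀPA = [-0.1784 -1.7844; -1.1896 0.1041]
A−BK = [-0.2528 0.4721; 0.4944 -1.0558]
AᵀP(A−BK) = [1.7398 -0.6022; -0.6022 2.9777]
P' = Q + AᵀP(A−BK) = [4.9898 -2.1022; -2.1022 3.9777]
tr(P') = 8.9675


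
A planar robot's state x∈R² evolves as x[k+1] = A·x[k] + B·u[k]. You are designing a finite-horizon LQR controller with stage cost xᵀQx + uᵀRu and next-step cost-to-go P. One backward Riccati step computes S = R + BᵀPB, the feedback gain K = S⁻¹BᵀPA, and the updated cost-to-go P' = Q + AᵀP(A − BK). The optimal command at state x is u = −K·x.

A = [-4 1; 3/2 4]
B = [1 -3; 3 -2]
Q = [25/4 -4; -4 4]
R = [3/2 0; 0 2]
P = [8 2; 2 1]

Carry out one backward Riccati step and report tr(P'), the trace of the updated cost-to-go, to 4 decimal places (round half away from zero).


18.7076

BᵀP = [14.0000 5.0000; -28.0000 -8.0000]
S = R + BᵀPB = [3/2 0; 0 2] + [29.0000 -52.0000; -52.0000 100.0000] = [30.5000 -52.0000; -52.0000 102.0000]
BᵀPA = [-48.5000 34.0000; 100.0000 -60.0000]
K = S⁻¹·BᵀPA = [0.6216 0.8550; 1.2973 -0.1523]
A−BK = [-0.7297 -0.3120; 2.2297 1.1302]
AᵀP(A−BK) = [6.6689 1.7027; 1.7027 1.7887]
P' = Q + AᵀP(A−BK) = [12.9189 -2.2973; -2.2973 5.7887]
tr(P') = 18.7076


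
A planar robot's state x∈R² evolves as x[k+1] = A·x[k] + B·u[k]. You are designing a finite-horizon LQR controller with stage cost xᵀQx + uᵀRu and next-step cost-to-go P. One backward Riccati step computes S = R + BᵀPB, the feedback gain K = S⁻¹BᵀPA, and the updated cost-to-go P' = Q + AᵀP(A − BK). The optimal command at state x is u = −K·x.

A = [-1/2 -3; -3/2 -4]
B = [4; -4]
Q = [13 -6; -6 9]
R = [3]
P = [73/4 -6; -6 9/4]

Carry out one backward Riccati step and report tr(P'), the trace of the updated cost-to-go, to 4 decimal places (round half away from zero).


30.5347

BᵀP = [97.0000 -33.0000]
S = R + BᵀPB = [3] + [520.0000] = [523.0000]
BᵀPA = [1.0000 -159.0000]
K = S⁻¹·BᵀPA = [0.0019 -0.3040]
A−BK = [-0.5076 -1.7839; -1.4924 -5.2161]
AᵀP(A−BK) = [0.6231 2.1790; 2.1790 7.9116]
P' = Q + AᵀP(A−BK) = [13.6231 -3.8210; -3.8210 16.9116]
tr(P') = 30.5347


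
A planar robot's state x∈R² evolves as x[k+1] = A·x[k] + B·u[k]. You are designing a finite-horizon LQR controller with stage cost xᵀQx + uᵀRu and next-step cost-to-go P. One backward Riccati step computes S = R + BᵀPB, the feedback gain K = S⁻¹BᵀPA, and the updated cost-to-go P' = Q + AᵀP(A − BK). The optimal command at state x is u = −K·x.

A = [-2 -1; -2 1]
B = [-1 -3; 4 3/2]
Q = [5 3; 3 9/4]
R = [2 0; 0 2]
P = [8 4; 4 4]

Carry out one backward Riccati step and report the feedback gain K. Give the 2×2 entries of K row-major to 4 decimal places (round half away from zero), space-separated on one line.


-0.8215 0.1342 0.9164 0.2724

BᵀP = [8.0000 12.0000; -18.0000 -6.0000]
S = R + BᵀPB = [2 0; 0 2] + [40.0000 -6.0000; -6.0000 45.0000] = [42.0000 -6.0000; -6.0000 47.0000]
BᵀPA = [-40.0000 4.0000; 48.0000 12.0000]
K = S⁻¹·BᵀPA = [-0.8215 0.1342; 0.9164 0.2724]
A−BK = [-0.0722 -0.0485; -0.0888 0.0547]
AᵀP(A−BK) = [3.1538 0.2890; 0.2890 0.1940]
P' = Q + AᵀP(A−BK) = [8.1538 3.2890; 3.2890 2.4440]
tr(P') = 10.5978


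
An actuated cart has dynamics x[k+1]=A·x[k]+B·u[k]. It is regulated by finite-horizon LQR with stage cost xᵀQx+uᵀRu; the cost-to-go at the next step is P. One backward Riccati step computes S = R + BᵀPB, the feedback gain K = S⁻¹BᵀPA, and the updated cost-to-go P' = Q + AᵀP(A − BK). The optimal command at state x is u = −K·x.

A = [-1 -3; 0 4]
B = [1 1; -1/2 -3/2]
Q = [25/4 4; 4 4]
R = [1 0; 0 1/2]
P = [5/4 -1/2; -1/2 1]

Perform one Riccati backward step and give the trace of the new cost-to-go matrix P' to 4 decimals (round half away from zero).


13.7167

BᵀP = [1.5000 -1.0000; 2.0000 -2.0000]
S = R + BᵀPB = [1 0; 0 1/2] + [2.0000 3.0000; 3.0000 5.0000] = [3.0000 3.0000; 3.0000 5.5000]
BᵀPA = [-1.5000 -8.5000; -2.0000 -14.0000]
K = S⁻¹·BᵀPA = [-0.3000 -0.6333; -0.2000 -2.2000]
A−BK = [-0.5000 -0.1667; -0.4500 0.3833]
AᵀP(A−BK) = [0.4000 0.4000; 0.4000 3.0667]
P' = Q + AᵀP(A−BK) = [6.6500 4.4000; 4.4000 7.0667]
tr(P') = 13.7167


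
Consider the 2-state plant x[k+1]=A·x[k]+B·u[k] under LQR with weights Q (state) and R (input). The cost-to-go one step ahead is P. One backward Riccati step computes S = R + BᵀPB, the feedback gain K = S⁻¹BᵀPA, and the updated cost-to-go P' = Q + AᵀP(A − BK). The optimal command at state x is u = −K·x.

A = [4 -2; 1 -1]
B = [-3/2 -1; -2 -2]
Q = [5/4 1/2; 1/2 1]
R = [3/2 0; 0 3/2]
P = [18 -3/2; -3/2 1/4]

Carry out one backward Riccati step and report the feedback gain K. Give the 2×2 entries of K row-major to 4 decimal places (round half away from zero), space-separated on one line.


-2.1598 1.0464 -1.0155 0.5206

BᵀP = [-24.0000 1.7500; -15.0000 1.0000]
S = R + BᵀPB = [3/2 0; 0 3/2] + [32.5000 20.5000; 20.5000 13.0000] = [34.0000 20.5000; 20.5000 14.5000]
BᵀPA = [-94.2500 46.2500; -59.0000 29.0000]
K = S⁻¹·BᵀPA = [-2.1598 1.0464; -1.0155 0.5206]
A−BK = [-0.2552 0.0902; -5.3505 2.1340]
AᵀP(A−BK) = [12.7771 -5.9111; -5.9111 2.7564]
P' = Q + AᵀP(A−BK) = [14.0271 -5.4111; -5.4111 3.7564]
tr(P') = 17.7835


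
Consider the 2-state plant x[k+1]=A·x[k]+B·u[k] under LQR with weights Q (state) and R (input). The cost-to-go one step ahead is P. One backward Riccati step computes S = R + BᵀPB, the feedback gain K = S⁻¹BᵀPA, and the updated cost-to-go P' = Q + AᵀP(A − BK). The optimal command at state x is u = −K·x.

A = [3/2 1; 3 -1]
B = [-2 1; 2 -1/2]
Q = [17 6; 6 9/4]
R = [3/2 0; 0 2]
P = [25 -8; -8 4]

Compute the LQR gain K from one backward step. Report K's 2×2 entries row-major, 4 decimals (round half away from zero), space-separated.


BᵀP = [-66.0000 24.0000; 29.0000 -10.0000]
S = R + BᵀPB = [3/2 0; 0 2] + [180.0000 -78.0000; -78.0000 34.0000] = [181.5000 -78.0000; -78.0000 36.0000]
BᵀPA = [-27.0000 -90.0000; 13.5000 39.0000]
K = S⁻¹·BᵀPA = [0.1800 -0.4400; 0.7650 0.1300]
A−BK = [1.0950 -0.0100; 3.0225 -0.0550]
AᵀP(A−BK) = [14.7825 -0.1350; -0.1350 0.3300]
P' = Q + AᵀP(A−BK) = [31.7825 5.8650; 5.8650 2.5800]
tr(P') = 34.3625

0.1800 -0.4400 0.7650 0.1300


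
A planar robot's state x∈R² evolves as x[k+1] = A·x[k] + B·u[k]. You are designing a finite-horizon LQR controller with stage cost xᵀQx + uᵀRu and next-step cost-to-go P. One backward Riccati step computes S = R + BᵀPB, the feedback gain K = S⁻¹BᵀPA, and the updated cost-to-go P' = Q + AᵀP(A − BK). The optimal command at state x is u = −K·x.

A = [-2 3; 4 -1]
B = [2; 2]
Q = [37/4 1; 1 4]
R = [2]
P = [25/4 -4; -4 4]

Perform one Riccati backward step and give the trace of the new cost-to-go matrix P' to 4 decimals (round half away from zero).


BᵀP = [4.5000 0.0000]
S = R + BᵀPB = [2] + [9.0000] = [11.0000]
BᵀPA = [-9.0000 13.5000]
K = S⁻¹·BᵀPA = [-0.8182 1.2273]
A−BK = [-0.3636 0.5455; 5.6364 -3.4545]
AᵀP(A−BK) = [145.6364 -98.4545; -98.4545 67.6818]
P' = Q + AᵀP(A−BK) = [154.8864 -97.4545; -97.4545 71.6818]
tr(P') = 226.5682

226.5682


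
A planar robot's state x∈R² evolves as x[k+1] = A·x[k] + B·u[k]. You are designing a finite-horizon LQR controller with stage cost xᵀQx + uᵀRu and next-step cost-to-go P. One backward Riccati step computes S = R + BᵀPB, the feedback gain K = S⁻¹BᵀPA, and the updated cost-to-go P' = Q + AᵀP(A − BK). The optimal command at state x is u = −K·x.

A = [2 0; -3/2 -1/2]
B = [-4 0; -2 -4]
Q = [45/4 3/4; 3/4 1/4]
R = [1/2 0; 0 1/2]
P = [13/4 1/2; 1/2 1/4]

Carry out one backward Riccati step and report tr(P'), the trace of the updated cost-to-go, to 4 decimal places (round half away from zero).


BᵀP = [-14.0000 -2.5000; -2.0000 -1.0000]
S = R + BᵀPB = [1/2 0; 0 1/2] + [61.0000 10.0000; 10.0000 4.0000] = [61.5000 10.0000; 10.0000 4.5000]
BᵀPA = [-24.2500 1.2500; -2.5000 0.5000]
K = S⁻¹·BᵀPA = [-0.4760 0.0035; 0.5021 0.1033]
A−BK = [0.0962 0.0141; -0.4434 -0.0799]
AᵀP(A−BK) = [0.2759 0.0314; 0.0314 0.0065]
P' = Q + AᵀP(A−BK) = [11.5259 0.7814; 0.7814 0.2565]
tr(P') = 11.7824

11.7824


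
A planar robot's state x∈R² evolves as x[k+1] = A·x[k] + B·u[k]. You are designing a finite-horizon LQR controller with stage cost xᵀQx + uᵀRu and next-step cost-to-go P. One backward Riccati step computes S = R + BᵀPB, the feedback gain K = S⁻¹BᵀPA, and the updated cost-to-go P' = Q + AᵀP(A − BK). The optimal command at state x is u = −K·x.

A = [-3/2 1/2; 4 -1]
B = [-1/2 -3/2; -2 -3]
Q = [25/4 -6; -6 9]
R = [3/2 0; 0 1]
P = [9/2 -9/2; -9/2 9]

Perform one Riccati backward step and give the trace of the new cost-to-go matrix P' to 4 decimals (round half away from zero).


45.0806

BᵀP = [6.7500 -15.7500; 6.7500 -20.2500]
S = R + BᵀPB = [3/2 0; 0 1] + [28.1250 37.1250; 37.1250 50.6250] = [29.6250 37.1250; 37.1250 51.6250]
BᵀPA = [-73.1250 19.1250; -91.1250 23.6250]
K = S⁻¹·BᵀPA = [-2.5943 0.7295; 0.1005 -0.0670]
A−BK = [-2.6464 0.7643; -0.8871 0.2581]
AᵀP(A−BK) = [27.5751 -7.8834; -7.8834 2.2556]
P' = Q + AᵀP(A−BK) = [33.8251 -13.8834; -13.8834 11.2556]
tr(P') = 45.0806


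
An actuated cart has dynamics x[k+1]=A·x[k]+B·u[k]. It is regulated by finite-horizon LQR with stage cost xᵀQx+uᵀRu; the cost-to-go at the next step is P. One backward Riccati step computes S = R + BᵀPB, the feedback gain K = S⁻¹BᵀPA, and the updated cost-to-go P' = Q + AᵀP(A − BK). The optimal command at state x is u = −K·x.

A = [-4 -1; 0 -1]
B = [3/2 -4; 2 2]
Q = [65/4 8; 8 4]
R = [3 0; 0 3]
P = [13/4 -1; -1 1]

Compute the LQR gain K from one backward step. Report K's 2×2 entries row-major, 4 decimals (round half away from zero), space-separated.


BᵀP = [2.8750 0.5000; -15.0000 6.0000]
S = R + BᵀPB = [3 0; 0 3] + [5.3125 -10.5000; -10.5000 72.0000] = [8.3125 -10.5000; -10.5000 75.0000]
BᵀPA = [-11.5000 -3.3750; 60.0000 9.0000]
K = S⁻¹·BᵀPA = [-0.4531 -0.3091; 0.7366 0.0767]
A−BK = [-0.3741 -0.2294; -0.5670 -0.5353]
AᵀP(A−BK) = [2.5955 0.8418; 0.8418 0.5163]
P' = Q + AᵀP(A−BK) = [18.8455 8.8418; 8.8418 4.5163]
tr(P') = 23.3618

-0.4531 -0.3091 0.7366 0.0767


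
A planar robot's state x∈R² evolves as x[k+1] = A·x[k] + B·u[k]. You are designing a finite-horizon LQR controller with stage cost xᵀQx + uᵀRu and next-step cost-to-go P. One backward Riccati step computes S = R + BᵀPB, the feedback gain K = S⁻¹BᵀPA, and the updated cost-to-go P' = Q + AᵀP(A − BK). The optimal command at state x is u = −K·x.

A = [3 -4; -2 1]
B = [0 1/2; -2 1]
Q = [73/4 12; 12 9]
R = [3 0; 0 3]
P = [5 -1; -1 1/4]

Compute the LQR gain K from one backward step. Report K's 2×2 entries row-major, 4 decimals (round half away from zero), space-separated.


1.6000 -1.9364 1.2000 -1.5091

BᵀP = [2.0000 -0.5000; 1.5000 -0.2500]
S = R + BᵀPB = [3 0; 0 3] + [1.0000 0.5000; 0.5000 0.5000] = [4.0000 0.5000; 0.5000 3.5000]
BᵀPA = [7.0000 -8.5000; 5.0000 -6.2500]
K = S⁻¹·BᵀPA = [1.6000 -1.9364; 1.2000 -1.5091]
A−BK = [2.4000 -3.2455; 0.0000 -1.3636]
AᵀP(A−BK) = [40.8000 -50.4000; -50.4000 62.3591]
P' = Q + AᵀP(A−BK) = [59.0500 -38.4000; -38.4000 71.3591]
tr(P') = 130.4091


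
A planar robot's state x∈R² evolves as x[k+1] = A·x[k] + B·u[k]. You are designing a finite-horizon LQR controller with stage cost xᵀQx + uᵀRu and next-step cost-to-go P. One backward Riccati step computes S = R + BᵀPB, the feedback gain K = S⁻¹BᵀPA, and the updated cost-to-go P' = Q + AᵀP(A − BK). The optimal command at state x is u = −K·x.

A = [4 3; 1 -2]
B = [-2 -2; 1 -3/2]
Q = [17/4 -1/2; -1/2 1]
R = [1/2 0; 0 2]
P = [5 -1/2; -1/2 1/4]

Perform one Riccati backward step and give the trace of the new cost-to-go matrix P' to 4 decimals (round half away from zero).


BᵀP = [-10.5000 1.2500; -9.2500 0.6250]
S = R + BᵀPB = [1/2 0; 0 2] + [22.2500 19.1250; 19.1250 17.5625] = [22.7500 19.1250; 19.1250 19.5625]
BᵀPA = [-40.7500 -34.0000; -36.3750 -29.0000]
K = S⁻¹·BᵀPA = [-1.2803 -1.3938; -0.6078 -0.1198]
A−BK = [0.2239 -0.0272; 1.3685 -0.7860]
AᵀP(A−BK) = [1.9708 0.8451; 0.8451 1.1368]
P' = Q + AᵀP(A−BK) = [6.2208 0.3451; 0.3451 2.1368]
tr(P') = 8.3576

8.3576


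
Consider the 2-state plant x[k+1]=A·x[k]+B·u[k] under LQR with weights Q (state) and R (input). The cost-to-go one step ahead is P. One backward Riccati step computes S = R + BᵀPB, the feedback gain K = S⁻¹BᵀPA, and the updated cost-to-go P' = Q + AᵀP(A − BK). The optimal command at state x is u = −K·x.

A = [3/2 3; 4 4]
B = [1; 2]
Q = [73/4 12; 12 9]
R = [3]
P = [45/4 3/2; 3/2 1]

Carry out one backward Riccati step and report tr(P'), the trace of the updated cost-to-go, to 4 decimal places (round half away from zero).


BᵀP = [14.2500 3.5000]
S = R + BᵀPB = [3] + [21.2500] = [24.2500]
BᵀPA = [35.3750 56.7500]
K = S⁻¹·BᵀPA = [1.4588 2.3402]
A−BK = [0.0412 0.6598; 1.0825 -0.6804]
AᵀP(A−BK) = [7.7088 10.8402; 10.8402 20.4433]
P' = Q + AᵀP(A−BK) = [25.9588 22.8402; 22.8402 29.4433]
tr(P') = 55.4021

55.4021


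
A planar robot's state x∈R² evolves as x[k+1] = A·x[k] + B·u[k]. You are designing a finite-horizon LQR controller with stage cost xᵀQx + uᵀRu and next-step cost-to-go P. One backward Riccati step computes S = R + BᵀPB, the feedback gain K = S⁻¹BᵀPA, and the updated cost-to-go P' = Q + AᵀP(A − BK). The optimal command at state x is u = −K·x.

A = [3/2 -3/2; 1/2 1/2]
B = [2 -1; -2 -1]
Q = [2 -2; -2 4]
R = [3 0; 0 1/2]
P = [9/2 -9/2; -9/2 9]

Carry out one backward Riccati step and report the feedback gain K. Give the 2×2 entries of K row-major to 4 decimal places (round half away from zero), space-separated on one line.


0.2285 -0.4746 -0.8613 0.4043

BᵀP = [18.0000 -27.0000; 0.0000 -4.5000]
S = R + BᵀPB = [3 0; 0 1/2] + [90.0000 9.0000; 9.0000 4.5000] = [93.0000 9.0000; 9.0000 5.0000]
BᵀPA = [13.5000 -40.5000; -2.2500 -2.2500]
K = S⁻¹·BᵀPA = [0.2285 -0.4746; -0.8613 0.4043]
A−BK = [0.1816 -0.1465; 0.0957 -0.0449]
AᵀP(A−BK) = [0.6021 -0.5581; -0.5581 0.8130]
P' = Q + AᵀP(A−BK) = [2.6021 -2.5581; -2.5581 4.8130]
tr(P') = 7.4150


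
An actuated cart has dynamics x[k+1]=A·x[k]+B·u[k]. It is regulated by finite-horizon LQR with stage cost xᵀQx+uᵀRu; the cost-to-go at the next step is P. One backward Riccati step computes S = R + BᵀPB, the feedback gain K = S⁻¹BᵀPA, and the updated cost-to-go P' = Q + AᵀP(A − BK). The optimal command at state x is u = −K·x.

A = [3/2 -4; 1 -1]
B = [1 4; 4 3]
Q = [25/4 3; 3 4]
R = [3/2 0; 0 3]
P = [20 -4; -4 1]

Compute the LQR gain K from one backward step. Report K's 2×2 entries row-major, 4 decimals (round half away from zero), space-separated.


-0.0077 0.3532 0.3776 -1.1214

BᵀP = [4.0000 0.0000; 68.0000 -13.0000]
S = R + BᵀPB = [3/2 0; 0 3] + [4.0000 16.0000; 16.0000 233.0000] = [5.5000 16.0000; 16.0000 236.0000]
BᵀPA = [6.0000 -16.0000; 89.0000 -259.0000]
K = S⁻¹·BᵀPA = [-0.0077 0.3532; 0.3776 -1.1214]
A−BK = [-0.0029 0.1324; -0.1022 0.9515]
AᵀP(A−BK) = [0.4362 -1.3143; -1.3143 4.2078]
P' = Q + AᵀP(A−BK) = [6.6862 1.6857; 1.6857 8.2078]
tr(P') = 14.8940


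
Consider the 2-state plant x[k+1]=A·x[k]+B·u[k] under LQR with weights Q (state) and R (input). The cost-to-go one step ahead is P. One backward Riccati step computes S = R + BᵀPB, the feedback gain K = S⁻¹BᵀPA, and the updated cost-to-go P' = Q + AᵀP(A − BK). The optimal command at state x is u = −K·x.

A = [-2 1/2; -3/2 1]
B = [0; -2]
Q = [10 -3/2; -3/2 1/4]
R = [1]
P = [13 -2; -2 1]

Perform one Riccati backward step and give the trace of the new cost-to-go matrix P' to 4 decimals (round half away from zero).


BᵀP = [4.0000 -2.0000]
S = R + BᵀPB = [1] + [4.0000] = [5.0000]
BᵀPA = [-5.0000 0.0000]
K = S⁻¹·BᵀPA = [-1.0000 0.0000]
A−BK = [-2.0000 0.5000; -3.5000 1.0000]
AᵀP(A−BK) = [37.2500 -9.0000; -9.0000 2.2500]
P' = Q + AᵀP(A−BK) = [47.2500 -10.5000; -10.5000 2.5000]
tr(P') = 49.7500

49.7500


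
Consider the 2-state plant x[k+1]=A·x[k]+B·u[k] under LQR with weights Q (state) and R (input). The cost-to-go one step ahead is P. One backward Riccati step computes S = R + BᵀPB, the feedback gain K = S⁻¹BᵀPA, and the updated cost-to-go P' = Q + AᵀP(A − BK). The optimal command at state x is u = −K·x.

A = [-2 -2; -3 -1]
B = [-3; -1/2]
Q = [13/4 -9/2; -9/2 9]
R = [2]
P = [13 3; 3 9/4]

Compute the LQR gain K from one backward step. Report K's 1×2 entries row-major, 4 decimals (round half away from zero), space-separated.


BᵀP = [-40.5000 -10.1250]
S = R + BᵀPB = [2] + [126.5625] = [128.5625]
BᵀPA = [111.3750 91.1250]
K = S⁻¹·BᵀPA = [0.8663 0.7088]
A−BK = [0.5989 0.1264; -2.5668 -0.6456]
AᵀP(A−BK) = [11.7647 3.8075; 3.8075 1.6607]
P' = Q + AᵀP(A−BK) = [15.0147 -0.6925; -0.6925 10.6607]
tr(P') = 25.6754

0.8663 0.7088


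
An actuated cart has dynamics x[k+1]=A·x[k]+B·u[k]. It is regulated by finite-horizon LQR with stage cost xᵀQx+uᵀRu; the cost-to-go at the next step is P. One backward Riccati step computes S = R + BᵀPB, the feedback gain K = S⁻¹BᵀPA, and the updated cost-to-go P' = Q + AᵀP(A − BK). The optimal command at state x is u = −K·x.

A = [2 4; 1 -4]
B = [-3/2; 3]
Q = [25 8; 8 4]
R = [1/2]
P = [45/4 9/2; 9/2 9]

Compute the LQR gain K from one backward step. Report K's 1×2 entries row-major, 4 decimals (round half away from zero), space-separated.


0.2036 -1.4251

BᵀP = [-3.3750 20.2500]
S = R + BᵀPB = [1/2] + [65.8125] = [66.3125]
BᵀPA = [13.5000 -94.5000]
K = S⁻¹·BᵀPA = [0.2036 -1.4251]
A−BK = [2.3054 1.8624; 0.3893 0.2752]
AᵀP(A−BK) = [69.2516 55.2385; 55.2385 45.3308]
P' = Q + AᵀP(A−BK) = [94.2516 63.2385; 63.2385 49.3308]
tr(P') = 143.5825


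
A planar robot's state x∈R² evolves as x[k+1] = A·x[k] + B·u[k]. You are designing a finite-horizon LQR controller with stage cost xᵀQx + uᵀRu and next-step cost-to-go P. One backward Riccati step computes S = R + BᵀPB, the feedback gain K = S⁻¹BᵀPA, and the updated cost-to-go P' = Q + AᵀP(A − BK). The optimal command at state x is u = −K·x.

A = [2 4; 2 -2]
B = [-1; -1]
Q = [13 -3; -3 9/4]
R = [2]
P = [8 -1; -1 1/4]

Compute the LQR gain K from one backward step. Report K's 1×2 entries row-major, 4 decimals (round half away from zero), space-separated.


BᵀP = [-7.0000 0.7500]
S = R + BᵀPB = [2] + [6.2500] = [8.2500]
BᵀPA = [-12.5000 -29.5000]
K = S⁻¹·BᵀPA = [-1.5152 -3.5758]
A−BK = [0.4848 0.4242; 0.4848 -5.5758]
AᵀP(A−BK) = [6.0606 14.3030; 14.3030 39.5152]
P' = Q + AᵀP(A−BK) = [19.0606 11.3030; 11.3030 41.7652]
tr(P') = 60.8258

-1.5152 -3.5758


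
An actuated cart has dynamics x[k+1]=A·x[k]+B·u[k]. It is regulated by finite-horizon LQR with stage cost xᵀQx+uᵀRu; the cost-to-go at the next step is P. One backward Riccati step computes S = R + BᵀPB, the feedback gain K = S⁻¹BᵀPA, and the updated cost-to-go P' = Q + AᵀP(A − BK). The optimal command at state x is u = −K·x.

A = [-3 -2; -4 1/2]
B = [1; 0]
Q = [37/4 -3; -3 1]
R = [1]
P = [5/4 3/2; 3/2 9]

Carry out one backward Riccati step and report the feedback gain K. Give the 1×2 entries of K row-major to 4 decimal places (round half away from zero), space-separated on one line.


-4.3333 -0.7778

BᵀP = [1.2500 1.5000]
S = R + BᵀPB = [1] + [1.2500] = [2.2500]
BᵀPA = [-9.7500 -1.7500]
K = S⁻¹·BᵀPA = [-4.3333 -0.7778]
A−BK = [1.3333 -1.2222; -4.0000 0.5000]
AᵀP(A−BK) = [149.0000 -8.3333; -8.3333 2.8889]
P' = Q + AᵀP(A−BK) = [158.2500 -11.3333; -11.3333 3.8889]
tr(P') = 162.1389


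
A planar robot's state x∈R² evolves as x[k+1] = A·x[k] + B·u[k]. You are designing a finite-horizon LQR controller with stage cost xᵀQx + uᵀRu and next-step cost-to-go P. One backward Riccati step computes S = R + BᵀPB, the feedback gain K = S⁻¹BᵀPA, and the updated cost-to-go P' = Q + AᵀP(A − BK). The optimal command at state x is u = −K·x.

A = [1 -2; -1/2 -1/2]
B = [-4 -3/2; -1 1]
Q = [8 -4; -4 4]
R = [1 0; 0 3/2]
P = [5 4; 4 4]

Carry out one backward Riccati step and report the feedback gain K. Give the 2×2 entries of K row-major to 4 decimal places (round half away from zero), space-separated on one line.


-0.0884 0.4921 -0.2285 0.0267

BᵀP = [-24.0000 -20.0000; -3.5000 -2.0000]
S = R + BᵀPB = [1 0; 0 3/2] + [116.0000 16.0000; 16.0000 3.2500] = [117.0000 16.0000; 16.0000 4.7500]
BᵀPA = [-14.0000 58.0000; -2.5000 8.0000]
K = S⁻¹·BᵀPA = [-0.0884 0.4921; -0.2285 0.0267]
A−BK = [0.3036 0.0083; -0.3599 -0.0346]
AᵀP(A−BK) = [0.1910 -0.0442; -0.0442 0.2460]
P' = Q + AᵀP(A−BK) = [8.1910 -4.0442; -4.0442 4.2460]
tr(P') = 12.4370


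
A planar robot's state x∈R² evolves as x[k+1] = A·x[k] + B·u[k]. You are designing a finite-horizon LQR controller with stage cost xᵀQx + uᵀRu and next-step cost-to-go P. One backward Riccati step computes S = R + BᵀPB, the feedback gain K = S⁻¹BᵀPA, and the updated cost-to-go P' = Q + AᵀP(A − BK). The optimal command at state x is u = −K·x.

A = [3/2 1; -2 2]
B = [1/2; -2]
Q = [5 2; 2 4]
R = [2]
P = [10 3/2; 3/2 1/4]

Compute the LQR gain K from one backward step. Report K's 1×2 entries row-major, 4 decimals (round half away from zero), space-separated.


BᵀP = [2.0000 0.2500]
S = R + BᵀPB = [2] + [0.5000] = [2.5000]
BᵀPA = [2.5000 2.5000]
K = S⁻¹·BᵀPA = [1.0000 1.0000]
A−BK = [1.0000 0.5000; 0.0000 4.0000]
AᵀP(A−BK) = [12.0000 13.0000; 13.0000 14.5000]
P' = Q + AᵀP(A−BK) = [17.0000 15.0000; 15.0000 18.5000]
tr(P') = 35.5000

1.0000 1.0000


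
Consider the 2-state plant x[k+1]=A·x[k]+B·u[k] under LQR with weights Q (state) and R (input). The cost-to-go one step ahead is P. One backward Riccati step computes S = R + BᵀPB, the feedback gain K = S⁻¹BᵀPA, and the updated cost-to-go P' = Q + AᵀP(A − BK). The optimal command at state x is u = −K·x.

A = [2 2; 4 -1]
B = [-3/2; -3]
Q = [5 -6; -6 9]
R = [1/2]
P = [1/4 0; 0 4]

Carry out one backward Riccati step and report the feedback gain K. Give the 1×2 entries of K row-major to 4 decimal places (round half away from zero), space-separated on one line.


-1.3153 0.3035

BᵀP = [-0.3750 -12.0000]
S = R + BᵀPB = [1/2] + [36.5625] = [37.0625]
BᵀPA = [-48.7500 11.2500]
K = S⁻¹·BᵀPA = [-1.3153 0.3035]
A−BK = [0.0270 2.4553; 0.0540 -0.0894]
AᵀP(A−BK) = [0.8769 -0.2024; -0.2024 1.5852]
P' = Q + AᵀP(A−BK) = [5.8769 -6.2024; -6.2024 10.5852]
tr(P') = 16.4621


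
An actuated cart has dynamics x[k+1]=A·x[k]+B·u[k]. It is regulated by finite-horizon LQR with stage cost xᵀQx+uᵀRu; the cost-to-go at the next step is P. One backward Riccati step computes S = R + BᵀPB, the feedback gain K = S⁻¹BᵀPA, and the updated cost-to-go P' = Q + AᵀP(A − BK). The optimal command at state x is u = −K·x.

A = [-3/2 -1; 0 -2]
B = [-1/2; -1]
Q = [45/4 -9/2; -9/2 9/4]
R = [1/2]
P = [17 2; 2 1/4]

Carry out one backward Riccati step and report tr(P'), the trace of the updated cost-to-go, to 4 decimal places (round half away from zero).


18.1696

BᵀP = [-10.5000 -1.2500]
S = R + BᵀPB = [1/2] + [6.5000] = [7.0000]
BᵀPA = [15.7500 13.0000]
K = S⁻¹·BᵀPA = [2.2500 1.8571]
A−BK = [-0.3750 -0.0714; 2.2500 -0.1429]
AᵀP(A−BK) = [2.8125 2.2500; 2.2500 1.8571]
P' = Q + AᵀP(A−BK) = [14.0625 -2.2500; -2.2500 4.1071]
tr(P') = 18.1696


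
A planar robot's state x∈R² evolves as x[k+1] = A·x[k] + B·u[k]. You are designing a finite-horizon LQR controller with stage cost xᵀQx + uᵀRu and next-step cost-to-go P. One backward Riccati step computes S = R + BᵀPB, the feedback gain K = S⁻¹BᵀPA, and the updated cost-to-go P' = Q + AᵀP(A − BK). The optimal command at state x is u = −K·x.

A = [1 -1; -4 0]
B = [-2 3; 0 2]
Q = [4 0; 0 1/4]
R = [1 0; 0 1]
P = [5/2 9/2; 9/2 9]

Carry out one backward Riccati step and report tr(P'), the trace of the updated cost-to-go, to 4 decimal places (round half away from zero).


BᵀP = [-5.0000 -9.0000; 16.5000 31.5000]
S = R + BᵀPB = [1 0; 0 1] + [10.0000 -33.0000; -33.0000 112.5000] = [11.0000 -33.0000; -33.0000 113.5000]
BᵀPA = [31.0000 5.0000; -109.5000 -16.5000]
K = S⁻¹·BᵀPA = [-0.5956 0.1442; -1.1379 -0.1034]
A−BK = [3.2226 -0.4013; -1.7241 0.2069]
AᵀP(A−BK) = [4.3605 -0.2978; -0.2978 0.0721]
P' = Q + AᵀP(A−BK) = [8.3605 -0.2978; -0.2978 0.3221]
tr(P') = 8.6826

8.6826


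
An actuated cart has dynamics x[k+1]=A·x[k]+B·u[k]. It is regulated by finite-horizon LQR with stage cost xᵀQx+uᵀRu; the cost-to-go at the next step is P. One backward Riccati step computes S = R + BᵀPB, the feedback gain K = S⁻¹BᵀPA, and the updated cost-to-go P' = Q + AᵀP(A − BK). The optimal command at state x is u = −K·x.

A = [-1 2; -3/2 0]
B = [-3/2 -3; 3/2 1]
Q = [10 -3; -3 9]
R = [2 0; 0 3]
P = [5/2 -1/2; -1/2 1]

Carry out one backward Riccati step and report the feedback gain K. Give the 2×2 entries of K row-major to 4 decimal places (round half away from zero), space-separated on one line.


BᵀP = [-4.5000 2.2500; -8.0000 2.5000]
S = R + BᵀPB = [2 0; 0 3] + [10.1250 15.7500; 15.7500 26.5000] = [12.1250 15.7500; 15.7500 29.5000]
BᵀPA = [1.1250 -9.0000; 4.2500 -16.0000]
K = S⁻¹·BᵀPA = [-0.3079 -0.1231; 0.3084 -0.4766]
A−BK = [-0.5365 0.3854; -1.3466 0.6613]
AᵀP(A−BK) = [2.2855 -1.3358; -1.3358 1.2657]
P' = Q + AᵀP(A−BK) = [12.2855 -4.3358; -4.3358 10.2657]
tr(P') = 22.5512

-0.3079 -0.1231 0.3084 -0.4766


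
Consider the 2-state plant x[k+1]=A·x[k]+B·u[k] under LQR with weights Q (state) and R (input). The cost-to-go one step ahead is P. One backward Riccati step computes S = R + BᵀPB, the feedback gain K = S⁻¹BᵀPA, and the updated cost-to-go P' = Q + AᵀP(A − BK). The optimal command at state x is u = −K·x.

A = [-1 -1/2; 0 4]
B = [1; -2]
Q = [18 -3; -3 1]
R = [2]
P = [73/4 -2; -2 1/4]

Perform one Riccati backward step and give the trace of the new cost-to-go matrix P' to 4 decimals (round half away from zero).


BᵀP = [22.2500 -2.5000]
S = R + BᵀPB = [2] + [27.2500] = [29.2500]
BᵀPA = [-22.2500 -21.1250]
K = S⁻¹·BᵀPA = [-0.7607 -0.7222]
A−BK = [-0.2393 0.2222; -1.5214 2.5556]
AᵀP(A−BK) = [1.3248 1.0556; 1.0556 1.3056]
P' = Q + AᵀP(A−BK) = [19.3248 -1.9444; -1.9444 2.3056]
tr(P') = 21.6303

21.6303


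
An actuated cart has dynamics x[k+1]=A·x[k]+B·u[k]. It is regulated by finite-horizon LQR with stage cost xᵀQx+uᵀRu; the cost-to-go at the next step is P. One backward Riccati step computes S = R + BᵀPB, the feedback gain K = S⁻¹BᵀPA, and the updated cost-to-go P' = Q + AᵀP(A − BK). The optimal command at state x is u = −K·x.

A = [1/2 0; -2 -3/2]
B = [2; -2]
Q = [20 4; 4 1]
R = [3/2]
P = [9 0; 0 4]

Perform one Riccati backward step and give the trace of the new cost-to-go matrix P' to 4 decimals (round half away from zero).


BᵀP = [18.0000 -8.0000]
S = R + BᵀPB = [3/2] + [52.0000] = [53.5000]
BᵀPA = [25.0000 12.0000]
K = S⁻¹·BᵀPA = [0.4673 0.2243]
A−BK = [-0.4346 -0.4486; -1.0654 -1.0514]
AᵀP(A−BK) = [6.5678 6.3925; 6.3925 6.3084]
P' = Q + AᵀP(A−BK) = [26.5678 10.3925; 10.3925 7.3084]
tr(P') = 33.8762

33.8762


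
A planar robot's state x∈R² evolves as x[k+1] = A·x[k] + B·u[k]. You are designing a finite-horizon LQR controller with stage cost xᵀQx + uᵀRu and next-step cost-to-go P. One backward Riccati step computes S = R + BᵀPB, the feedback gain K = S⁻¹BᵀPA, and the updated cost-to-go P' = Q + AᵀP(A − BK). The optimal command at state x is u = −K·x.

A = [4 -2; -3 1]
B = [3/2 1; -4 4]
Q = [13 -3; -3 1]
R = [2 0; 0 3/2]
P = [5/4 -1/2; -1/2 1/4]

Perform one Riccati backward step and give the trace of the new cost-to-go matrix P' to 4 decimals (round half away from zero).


20.3325

BᵀP = [3.8750 -1.7500; -0.7500 0.5000]
S = R + BᵀPB = [2 0; 0 3/2] + [12.8125 -3.1250; -3.1250 1.2500] = [14.8125 -3.1250; -3.1250 2.7500]
BᵀPA = [20.7500 -9.5000; -4.5000 2.0000]
K = S⁻¹·BᵀPA = [1.3885 -0.6418; -0.0585 -0.0020]
A−BK = [1.9758 -1.0353; 2.7881 -1.5590]
AᵀP(A−BK) = [5.1753 -2.4422; -2.4422 1.1572]
P' = Q + AᵀP(A−BK) = [18.1753 -5.4422; -5.4422 2.1572]
tr(P') = 20.3325


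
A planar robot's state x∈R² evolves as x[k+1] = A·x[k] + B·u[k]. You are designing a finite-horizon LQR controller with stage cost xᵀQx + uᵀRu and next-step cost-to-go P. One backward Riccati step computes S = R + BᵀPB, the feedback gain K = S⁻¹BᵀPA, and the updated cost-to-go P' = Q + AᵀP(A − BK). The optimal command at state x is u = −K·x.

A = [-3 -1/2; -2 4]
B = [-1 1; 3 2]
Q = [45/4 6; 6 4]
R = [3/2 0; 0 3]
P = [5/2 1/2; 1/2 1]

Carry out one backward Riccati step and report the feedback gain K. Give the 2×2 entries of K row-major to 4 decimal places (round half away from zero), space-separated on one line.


BᵀP = [-1.0000 2.5000; 3.5000 2.5000]
S = R + BᵀPB = [3/2 0; 0 3] + [8.5000 4.0000; 4.0000 8.5000] = [10.0000 4.0000; 4.0000 11.5000]
BᵀPA = [-2.0000 10.5000; -15.5000 8.2500]
K = S⁻¹·BᵀPA = [0.3939 0.8864; -1.4848 0.4091]
A−BK = [-1.1212 -0.0227; -0.2121 0.5227]
AᵀP(A−BK) = [10.2727 -1.6364; -1.6364 1.9432]
P' = Q + AᵀP(A−BK) = [21.5227 4.3636; 4.3636 5.9432]
tr(P') = 27.4659

0.3939 0.8864 -1.4848 0.4091
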